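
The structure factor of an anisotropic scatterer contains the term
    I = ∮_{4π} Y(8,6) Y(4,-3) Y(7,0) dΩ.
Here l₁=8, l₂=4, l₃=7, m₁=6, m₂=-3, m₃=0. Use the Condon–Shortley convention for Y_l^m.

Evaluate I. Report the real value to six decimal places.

0.000000

Σmᵢ = 3 ≠ 0, so the φ-integral vanishes; I = 0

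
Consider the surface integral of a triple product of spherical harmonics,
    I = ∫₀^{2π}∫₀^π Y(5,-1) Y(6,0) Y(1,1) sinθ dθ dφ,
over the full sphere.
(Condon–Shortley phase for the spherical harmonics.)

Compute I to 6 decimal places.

Checks pass: Σm=0; 12 even; l₃=1∈[1,11].
(2·5+1)(2·6+1)(2·1+1) = 429
Δ: 10! 0! 2! / 13! → 1/858
sum: t=5:−1/14400 = -1/14400
3j²(5 6 1; 0 0 0) = Δ·Π!·Σ² = 6/143  (sign +1)
sum: t=6:+1/34560 = 1/34560
3j²(5 6 1; -1 0 1) = Δ·Π!·Σ² = 5/286  (sign +1)
combine: 4πI² = 429·6/143·5/286 = 45/143
take √, sign +1: I = 0.15824621

0.158246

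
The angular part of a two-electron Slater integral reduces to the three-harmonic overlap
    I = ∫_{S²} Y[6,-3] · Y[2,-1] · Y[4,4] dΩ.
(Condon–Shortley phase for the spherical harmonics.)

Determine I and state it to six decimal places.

m-sum 0 ✓  L=12 even ✓  4≤4≤8 ✓
Π(2lᵢ+1) = 13×5×9 = 585
triangle coeff Δ(6,2,4) = 1/6435
Σ_t [2,2]: t=2:+1/2304 = 1/2304
(3j)²=5/143 [(6 2 4; 0 0 0)], sign=+1
Σ_t [1,1]: t=1:−1/241920 = -1/241920
(3j)²=1/715 [(6 2 4; -3 -1 4)], sign=-1
⇒ 4πI² = 45/1573
I = (-1)√(45/1573/(4π)) = -0.04771303

-0.047713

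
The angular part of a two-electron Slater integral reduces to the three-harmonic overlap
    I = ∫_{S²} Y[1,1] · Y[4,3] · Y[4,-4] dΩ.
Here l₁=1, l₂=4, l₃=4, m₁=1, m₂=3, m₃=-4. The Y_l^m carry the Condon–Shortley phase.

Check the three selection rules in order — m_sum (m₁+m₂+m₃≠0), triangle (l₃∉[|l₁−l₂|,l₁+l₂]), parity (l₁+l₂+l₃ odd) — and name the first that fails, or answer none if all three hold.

Σmᵢ = 0  ✓
l₃∈[|l₁−l₂|,l₁+l₂]=[3,5], have l₃=4  ✓
Σlᵢ = 9 ⇒ odd  ✗

parity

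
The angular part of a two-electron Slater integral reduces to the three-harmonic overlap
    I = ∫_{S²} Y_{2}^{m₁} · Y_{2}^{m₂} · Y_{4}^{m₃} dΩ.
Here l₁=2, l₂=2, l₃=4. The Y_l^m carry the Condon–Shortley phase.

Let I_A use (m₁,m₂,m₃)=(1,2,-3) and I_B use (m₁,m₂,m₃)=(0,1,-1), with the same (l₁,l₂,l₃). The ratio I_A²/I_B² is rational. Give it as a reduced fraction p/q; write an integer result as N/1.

7/6

l's match ⇒ only the (l;m) 3-j factors differ between A and B.
A: triangle coeff Δ(2,2,4) = 1/630; Σ_t [0,0]: t=0:+1/144 = 1/144; (3j)²=1/18 [(2 2 4; 1 2 -3)], sign=-1
B: triangle coeff Δ(2,2,4) = 1/630; Σ_t [0,0]: t=0:+1/24 = 1/24; (3j)²=1/21 [(2 2 4; 0 1 -1)], sign=-1
I_A²/I_B² = (1/18)/(1/21) = 7/6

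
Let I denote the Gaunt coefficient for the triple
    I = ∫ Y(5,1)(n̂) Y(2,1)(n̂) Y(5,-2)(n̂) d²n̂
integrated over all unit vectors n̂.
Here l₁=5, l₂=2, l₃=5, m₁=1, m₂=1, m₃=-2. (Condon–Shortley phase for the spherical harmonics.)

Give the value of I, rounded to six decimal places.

0.104819

Checks pass: Σm=0; 12 even; l₃=5∈[3,7].
(2·5+1)(2·2+1)(2·5+1) = 605
Δ: 2! 8! 2! / 13! → 1/38610
sum: t=0:+1/2880 t=1:−1/576 t=2:+1/2880 = -1/960
3j²(5 2 5; 0 0 0) = Δ·Π!·Σ² = 10/429  (sign +1)
sum: t=1:−1/1440 t=2:+1/2880 = -1/2880
3j²(5 2 5; 1 1 -2) = Δ·Π!·Σ² = 7/715  (sign +1)
combine: 4πI² = 605·10/429·7/715 = 70/507
take √, sign +1: I = 0.10481902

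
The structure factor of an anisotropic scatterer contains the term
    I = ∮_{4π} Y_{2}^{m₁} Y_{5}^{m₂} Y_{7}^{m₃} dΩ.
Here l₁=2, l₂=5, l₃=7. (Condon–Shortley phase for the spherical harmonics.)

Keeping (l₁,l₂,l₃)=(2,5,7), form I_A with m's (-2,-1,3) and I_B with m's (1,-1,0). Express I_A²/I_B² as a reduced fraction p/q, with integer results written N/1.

6/7

l's match ⇒ only the (l;m) 3-j factors differ between A and B.
A: triangle coeff Δ(2,5,7) = 1/15015; Σ_t [0,0]: t=0:+1/414720 = 1/414720; (3j)²=2/143 [(2 5 7; -2 -1 3)], sign=+1
B: triangle coeff Δ(2,5,7) = 1/15015; Σ_t [0,0]: t=0:+1/103680 = 1/103680; (3j)²=7/429 [(2 5 7; 1 -1 0)], sign=-1
I_A²/I_B² = (2/143)/(7/429) = 6/7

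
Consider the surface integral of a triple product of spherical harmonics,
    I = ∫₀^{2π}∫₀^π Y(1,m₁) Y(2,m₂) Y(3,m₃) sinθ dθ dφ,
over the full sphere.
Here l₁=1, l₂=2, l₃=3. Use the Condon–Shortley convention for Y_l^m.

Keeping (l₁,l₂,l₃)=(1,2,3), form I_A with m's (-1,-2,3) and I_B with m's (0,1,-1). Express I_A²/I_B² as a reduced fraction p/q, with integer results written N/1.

15/8

l's match ⇒ only the (l;m) 3-j factors differ between A and B.
A: triangle coeff Δ(1,2,3) = 1/105; Σ_t [0,0]: t=0:+1/48 = 1/48; (3j)²=1/7 [(1 2 3; -1 -2 3)], sign=+1
B: triangle coeff Δ(1,2,3) = 1/105; Σ_t [0,0]: t=0:+1/6 = 1/6; (3j)²=8/105 [(1 2 3; 0 1 -1)], sign=+1
I_A²/I_B² = (1/7)/(8/105) = 15/8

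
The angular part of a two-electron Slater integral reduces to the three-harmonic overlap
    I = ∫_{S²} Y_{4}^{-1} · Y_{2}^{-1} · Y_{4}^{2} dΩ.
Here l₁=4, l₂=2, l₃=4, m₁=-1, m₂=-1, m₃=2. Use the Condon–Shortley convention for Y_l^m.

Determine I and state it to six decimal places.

m-sum 0 ✓  L=10 even ✓  2≤4≤6 ✓
Π(2lᵢ+1) = 9×5×9 = 405
triangle coeff Δ(4,2,4) = 1/13860
Σ_t [0,2]: t=0:+1/192 t=1:−1/36 t=2:+1/192 = -5/288
(3j)²=20/693 [(4 2 4; 0 0 0)], sign=-1
Σ_t [0,1]: t=0:+1/240 t=1:−1/96 = -1/160
(3j)²=27/1540 [(4 2 4; -1 -1 2)], sign=-1
⇒ 4πI² = 1215/5929
I = (+1)√(1215/5929/(4π)) = 0.12770047

0.127700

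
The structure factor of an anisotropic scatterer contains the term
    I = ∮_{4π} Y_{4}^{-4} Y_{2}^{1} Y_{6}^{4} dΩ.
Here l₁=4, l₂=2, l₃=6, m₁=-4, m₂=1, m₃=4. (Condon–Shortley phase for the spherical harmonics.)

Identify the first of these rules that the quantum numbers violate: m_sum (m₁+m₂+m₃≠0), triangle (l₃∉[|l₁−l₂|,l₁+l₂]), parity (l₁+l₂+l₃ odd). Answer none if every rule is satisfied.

m_sum

azimuthal sum: -4 + 1 + 4 = 1  ✗
2 ≤ 6 ≤ 6 (triangle on l)
L = 4 + 2 + 6 = 12 (even)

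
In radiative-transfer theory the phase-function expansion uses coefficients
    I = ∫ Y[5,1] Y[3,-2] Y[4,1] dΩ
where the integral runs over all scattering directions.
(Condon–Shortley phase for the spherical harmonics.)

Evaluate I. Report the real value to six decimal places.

0.138239

m-sum 0 ✓  L=12 even ✓  2≤4≤8 ✓
Π(2lᵢ+1) = 11×7×9 = 693
triangle coeff Δ(5,3,4) = 1/180180
Σ_t [1,3]: t=1:−1/576 t=2:+1/144 t=3:−1/576 = 1/288
(3j)²=20/1001 [(5 3 4; 0 0 0)], sign=+1
Σ_t [0,1]: t=0:+1/1152 t=1:−1/432 = -5/3456
(3j)²=625/36036 [(5 3 4; 1 -2 1)], sign=+1
⇒ 4πI² = 3125/13013
I = (+1)√(3125/13013/(4π)) = 0.13823925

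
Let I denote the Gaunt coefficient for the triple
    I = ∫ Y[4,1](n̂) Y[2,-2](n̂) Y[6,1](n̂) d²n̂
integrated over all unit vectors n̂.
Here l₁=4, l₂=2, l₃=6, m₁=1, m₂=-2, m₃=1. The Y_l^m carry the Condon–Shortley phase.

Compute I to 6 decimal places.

-0.094091

m-sum 0 ✓  L=12 even ✓  2≤6≤6 ✓
Π(2lᵢ+1) = 9×5×13 = 585
triangle coeff Δ(4,2,6) = 1/6435
Σ_t [0,0]: t=0:+1/2304 = 1/2304
(3j)²=5/143 [(4 2 6; 0 0 0)], sign=+1
Σ_t [0,0]: t=0:+1/17280 = 1/17280
(3j)²=7/1287 [(4 2 6; 1 -2 1)], sign=-1
⇒ 4πI² = 175/1573
I = (-1)√(175/1573/(4π)) = -0.09409136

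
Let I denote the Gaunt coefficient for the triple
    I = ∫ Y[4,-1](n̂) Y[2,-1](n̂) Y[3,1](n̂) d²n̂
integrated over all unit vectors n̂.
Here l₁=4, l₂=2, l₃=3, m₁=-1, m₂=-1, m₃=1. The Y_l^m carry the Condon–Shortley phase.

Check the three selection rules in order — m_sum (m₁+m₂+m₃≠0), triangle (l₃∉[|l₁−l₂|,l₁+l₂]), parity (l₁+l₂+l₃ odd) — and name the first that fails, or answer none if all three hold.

m_sum

azimuthal sum: -1 − 1 + 1 = -1  ✗
2 ≤ 3 ≤ 6 (triangle on l)
L = 4 + 2 + 3 = 9 (odd)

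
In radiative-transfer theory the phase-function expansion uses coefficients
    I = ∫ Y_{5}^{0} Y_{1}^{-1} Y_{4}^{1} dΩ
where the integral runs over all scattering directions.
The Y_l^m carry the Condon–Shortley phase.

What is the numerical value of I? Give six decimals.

Checks pass: Σm=0; 10 even; l₃=4∈[4,6].
(2·5+1)(2·1+1)(2·4+1) = 297
Δ: 2! 8! 0! / 11! → 1/495
sum: t=1:−1/576 = -1/576
3j²(5 1 4; 0 0 0) = Δ·Π!·Σ² = 5/99  (sign -1)
sum: t=0:+1/1440 = 1/1440
3j²(5 1 4; 0 -1 1) = Δ·Π!·Σ² = 2/99  (sign -1)
combine: 4πI² = 297·5/99·2/99 = 10/33
take √, sign +1: I = 0.15528807

0.155288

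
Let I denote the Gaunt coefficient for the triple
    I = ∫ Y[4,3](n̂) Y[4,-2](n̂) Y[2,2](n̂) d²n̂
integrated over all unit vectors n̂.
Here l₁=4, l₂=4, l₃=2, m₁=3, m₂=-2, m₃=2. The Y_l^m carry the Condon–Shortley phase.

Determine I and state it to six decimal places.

3 − 2 + 2 = 3 ≠ 0: azimuthal integral kills it; I = 0

0.000000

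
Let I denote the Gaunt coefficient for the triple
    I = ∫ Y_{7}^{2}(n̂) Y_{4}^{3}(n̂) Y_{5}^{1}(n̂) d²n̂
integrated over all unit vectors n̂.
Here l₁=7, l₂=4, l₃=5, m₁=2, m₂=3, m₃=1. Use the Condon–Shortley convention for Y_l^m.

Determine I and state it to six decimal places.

m-sum = 2 + 3 + 1 = 6 ≠ 0 ⇒ I = 0

0.000000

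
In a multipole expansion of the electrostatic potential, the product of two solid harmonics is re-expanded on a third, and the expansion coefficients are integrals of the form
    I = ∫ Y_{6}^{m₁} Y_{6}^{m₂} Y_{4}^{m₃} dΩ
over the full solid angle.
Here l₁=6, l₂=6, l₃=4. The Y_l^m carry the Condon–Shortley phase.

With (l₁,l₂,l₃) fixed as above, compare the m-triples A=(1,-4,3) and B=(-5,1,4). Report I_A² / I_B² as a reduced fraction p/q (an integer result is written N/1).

25/11

Shared (l₁,l₂,l₃)=(6,6,4): N and (l;000)² cancel in I_A²/I_B².
A: Δ = 8!·4!·4!/17! = 1/15315300; Racah Σ t=1..2: t=1:−1/725760 t=2:+1/207360 = 1/290304; ⇒ 3j(6 6 4; 1 -4 3)² = 125/7293, sgn -1
B: Δ = 8!·4!·4!/17! = 1/15315300; Racah Σ t=7..7: t=7:−1/2903040 = -1/2903040; ⇒ 3j(6 6 4; -5 1 4)² = 5/663, sgn -1
I_A²/I_B² = (125/7293)/(5/663) = 25/11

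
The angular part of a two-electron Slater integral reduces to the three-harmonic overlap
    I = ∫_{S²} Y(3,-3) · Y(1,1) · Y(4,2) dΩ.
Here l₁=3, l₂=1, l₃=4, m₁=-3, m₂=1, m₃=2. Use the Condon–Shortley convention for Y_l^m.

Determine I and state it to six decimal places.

0.061558

Checks pass: Σm=0; 8 even; l₃=4∈[2,4].
(2·3+1)(2·1+1)(2·4+1) = 189
Δ: 0! 6! 2! / 9! → 1/252
sum: t=0:+1/36 = 1/36
3j²(3 1 4; 0 0 0) = Δ·Π!·Σ² = 4/63  (sign +1)
sum: t=0:+1/1440 = 1/1440
3j²(3 1 4; -3 1 2) = Δ·Π!·Σ² = 1/252  (sign +1)
combine: 4πI² = 189·4/63·1/252 = 1/21
take √, sign +1: I = 0.06155813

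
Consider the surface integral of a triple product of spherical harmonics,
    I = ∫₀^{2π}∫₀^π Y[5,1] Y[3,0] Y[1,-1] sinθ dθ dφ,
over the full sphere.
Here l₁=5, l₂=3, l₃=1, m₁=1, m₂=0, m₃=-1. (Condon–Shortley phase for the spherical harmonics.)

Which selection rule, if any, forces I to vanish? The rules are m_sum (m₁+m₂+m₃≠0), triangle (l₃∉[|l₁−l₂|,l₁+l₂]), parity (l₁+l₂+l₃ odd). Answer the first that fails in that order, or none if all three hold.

m₁+m₂+m₃ = 1 + 0 − 1 = 0  ✓
triangle: |5−3|=2 ≤ l₃=1 ≤ 5+3=8  ✗
parity: l₁+l₂+l₃ = 9 is odd

triangle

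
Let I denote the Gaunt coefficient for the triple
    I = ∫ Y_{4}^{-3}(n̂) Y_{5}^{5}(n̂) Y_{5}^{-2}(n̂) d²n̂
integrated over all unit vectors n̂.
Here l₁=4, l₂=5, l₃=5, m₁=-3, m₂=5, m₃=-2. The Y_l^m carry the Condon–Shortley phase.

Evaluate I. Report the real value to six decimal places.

Checks pass: Σm=0; 14 even; l₃=5∈[1,9].
(2·4+1)(2·5+1)(2·5+1) = 1089
Δ: 4! 4! 6! / 15! → 1/3153150
sum: t=0:+1/69120 t=1:−1/1728 t=2:+1/576 t=3:−1/1728 t=4:+1/69120 = 7/11520
3j²(4 5 5; 0 0 0) = Δ·Π!·Σ² = 2/143  (sign -1)
sum: t=4:+1/103680 = 1/103680
3j²(4 5 5; -3 5 -2) = Δ·Π!·Σ² = 7/429  (sign -1)
combine: 4πI² = 1089·2/143·7/429 = 42/169
take √, sign +1: I = 0.14062948

0.140629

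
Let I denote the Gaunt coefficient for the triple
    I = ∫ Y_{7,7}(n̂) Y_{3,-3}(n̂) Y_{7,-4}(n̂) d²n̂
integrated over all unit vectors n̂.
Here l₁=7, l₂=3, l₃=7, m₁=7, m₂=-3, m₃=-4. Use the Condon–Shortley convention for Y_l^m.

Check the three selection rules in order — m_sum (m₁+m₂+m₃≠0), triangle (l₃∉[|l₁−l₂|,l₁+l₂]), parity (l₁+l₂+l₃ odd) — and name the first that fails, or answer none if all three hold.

azimuthal sum: 7 − 3 − 4 = 0  ✓
4 ≤ 7 ≤ 10 (triangle on l)  ✓
L = 7 + 3 + 7 = 17 (odd)  ✗

parity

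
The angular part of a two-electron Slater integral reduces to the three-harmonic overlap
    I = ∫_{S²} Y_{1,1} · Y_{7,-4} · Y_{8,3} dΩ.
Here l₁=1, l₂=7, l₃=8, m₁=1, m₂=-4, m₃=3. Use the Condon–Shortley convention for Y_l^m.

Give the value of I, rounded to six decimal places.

-0.096758

Rules hold: Σm=0, L=16 even, 6≤8≤8.
N = 3·15·17 = 765
Δ = 0!·2!·14!/17! = 1/2040
Racah Σ t=0..0: t=0:+1/25401600 = 1/25401600
⇒ 3j(1 7 8; 0 0 0)² = 8/255, sgn +1
Racah Σ t=0..0: t=0:+1/479001600 = 1/479001600
⇒ 3j(1 7 8; 1 -4 3)² = 1/204, sgn -1
4πI² = N·(3j₀)²·(3jₘ)² = 2/17
I = -1·√(0.117647/4π) = -0.09675772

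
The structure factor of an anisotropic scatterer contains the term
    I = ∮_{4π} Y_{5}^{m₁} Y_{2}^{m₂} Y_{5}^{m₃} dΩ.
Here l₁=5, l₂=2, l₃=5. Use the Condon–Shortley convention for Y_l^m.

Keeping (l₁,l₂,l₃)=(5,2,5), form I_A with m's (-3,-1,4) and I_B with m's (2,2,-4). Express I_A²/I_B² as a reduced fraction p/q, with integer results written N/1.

49/24

Shared (l₁,l₂,l₃)=(5,2,5): N and (l;000)² cancel in I_A²/I_B².
A: Δ = 2!·8!·2!/13! = 1/38610; Racah Σ t=0..1: t=0:+1/80640 t=1:−1/10080 = -1/11520; ⇒ 3j(5 2 5; -3 -1 4)² = 49/1430, sgn +1
B: Δ = 2!·8!·2!/13! = 1/38610; Racah Σ t=2..2: t=2:+1/20160 = 1/20160; ⇒ 3j(5 2 5; 2 2 -4)² = 12/715, sgn -1
I_A²/I_B² = (49/1430)/(12/715) = 49/24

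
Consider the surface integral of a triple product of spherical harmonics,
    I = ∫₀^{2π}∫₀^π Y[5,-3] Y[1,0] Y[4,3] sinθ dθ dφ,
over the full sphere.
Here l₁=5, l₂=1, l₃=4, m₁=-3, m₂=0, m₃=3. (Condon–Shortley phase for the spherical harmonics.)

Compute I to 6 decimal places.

-0.196426

m-sum 0 ✓  L=10 even ✓  4≤4≤6 ✓
Π(2lᵢ+1) = 11×3×9 = 297
triangle coeff Δ(5,1,4) = 1/495
Σ_t [1,1]: t=1:−1/576 = -1/576
(3j)²=5/99 [(5 1 4; 0 0 0)], sign=-1
Σ_t [1,1]: t=1:−1/5040 = -1/5040
(3j)²=16/495 [(5 1 4; -3 0 3)], sign=+1
⇒ 4πI² = 16/33
I = (-1)√(16/33/(4π)) = -0.19642560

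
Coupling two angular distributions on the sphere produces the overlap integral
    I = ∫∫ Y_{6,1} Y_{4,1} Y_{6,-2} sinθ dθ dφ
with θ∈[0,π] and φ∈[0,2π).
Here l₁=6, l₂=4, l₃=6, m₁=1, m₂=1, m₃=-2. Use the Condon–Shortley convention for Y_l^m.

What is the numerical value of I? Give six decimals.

m-sum 0 ✓  L=16 even ✓  2≤6≤10 ✓
Π(2lᵢ+1) = 13×9×13 = 1521
triangle coeff Δ(6,4,6) = 1/15315300
Σ_t [0,4]: t=0:+1/829440 t=1:−1/25920 t=2:+1/9216 t=3:−1/25920 t=4:+1/829440 = 7/207360
(3j)²=28/2431 [(6 4 6; 0 0 0)], sign=+1
Σ_t [1,4]: t=1:−1/82944 t=2:+1/17280 t=3:−1/34560 t=4:+1/725760 = 53/2903040
(3j)²=2809/306306 [(6 4 6; 1 1 -2)], sign=+1
⇒ 4πI² = 5618/34969
I = (+1)√(5618/34969/(4π)) = 0.11306920

0.113069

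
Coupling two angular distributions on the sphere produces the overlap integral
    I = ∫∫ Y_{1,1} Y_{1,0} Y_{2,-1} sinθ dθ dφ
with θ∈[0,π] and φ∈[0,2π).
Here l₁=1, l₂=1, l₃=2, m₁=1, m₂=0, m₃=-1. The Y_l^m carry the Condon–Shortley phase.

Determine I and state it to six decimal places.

-0.218510

m-sum 0 ✓  L=4 even ✓  0≤2≤2 ✓
Π(2lᵢ+1) = 3×3×5 = 45
triangle coeff Δ(1,1,2) = 1/30
Σ_t [0,0]: t=0:+1/1 = 1/1
(3j)²=2/15 [(1 1 2; 0 0 0)], sign=+1
Σ_t [0,0]: t=0:+1/2 = 1/2
(3j)²=1/10 [(1 1 2; 1 0 -1)], sign=-1
⇒ 4πI² = 3/5
I = (-1)√(3/5/(4π)) = -0.21850969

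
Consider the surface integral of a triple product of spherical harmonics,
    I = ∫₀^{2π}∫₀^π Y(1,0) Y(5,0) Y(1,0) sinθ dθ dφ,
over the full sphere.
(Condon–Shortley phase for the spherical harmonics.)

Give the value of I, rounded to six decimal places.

0.000000

triangle: need 4≤l₃≤6, have 1; I=0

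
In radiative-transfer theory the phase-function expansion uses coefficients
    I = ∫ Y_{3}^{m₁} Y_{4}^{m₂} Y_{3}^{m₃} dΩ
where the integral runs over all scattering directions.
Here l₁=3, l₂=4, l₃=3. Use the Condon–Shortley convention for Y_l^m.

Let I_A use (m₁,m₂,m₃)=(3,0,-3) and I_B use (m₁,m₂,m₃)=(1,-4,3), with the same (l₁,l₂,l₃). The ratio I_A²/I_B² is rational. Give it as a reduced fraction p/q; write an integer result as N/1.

l's match ⇒ only the (l;m) 3-j factors differ between A and B.
A: triangle coeff Δ(3,4,3) = 1/34650; Σ_t [0,0]: t=0:+1/1152 = 1/1152; (3j)²=1/154 [(3 4 3; 3 0 -3)], sign=+1
B: triangle coeff Δ(3,4,3) = 1/34650; Σ_t [0,0]: t=0:+1/1152 = 1/1152; (3j)²=1/33 [(3 4 3; 1 -4 3)], sign=+1
I_A²/I_B² = (1/154)/(1/33) = 3/14

3/14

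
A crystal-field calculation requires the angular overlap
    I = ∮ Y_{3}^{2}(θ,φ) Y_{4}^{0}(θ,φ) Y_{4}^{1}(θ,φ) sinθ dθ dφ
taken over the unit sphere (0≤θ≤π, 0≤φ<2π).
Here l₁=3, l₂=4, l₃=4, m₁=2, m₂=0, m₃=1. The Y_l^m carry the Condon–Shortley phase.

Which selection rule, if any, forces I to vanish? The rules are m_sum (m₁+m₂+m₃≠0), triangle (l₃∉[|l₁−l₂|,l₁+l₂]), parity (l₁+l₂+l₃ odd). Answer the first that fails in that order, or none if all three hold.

Σmᵢ = 3  ✗
l₃∈[|l₁−l₂|,l₁+l₂]=[1,7], have l₃=4
Σlᵢ = 11 ⇒ odd

m_sum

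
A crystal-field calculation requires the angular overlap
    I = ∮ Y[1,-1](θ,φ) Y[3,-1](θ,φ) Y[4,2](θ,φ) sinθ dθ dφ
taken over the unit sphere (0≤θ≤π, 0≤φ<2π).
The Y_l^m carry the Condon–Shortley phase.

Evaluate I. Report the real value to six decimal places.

Checks pass: Σm=0; 8 even; l₃=4∈[2,4].
(2·1+1)(2·3+1)(2·4+1) = 189
Δ: 0! 2! 6! / 9! → 1/252
sum: t=0:+1/36 = 1/36
3j²(1 3 4; 0 0 0) = Δ·Π!·Σ² = 4/63  (sign +1)
sum: t=0:+1/96 = 1/96
3j²(1 3 4; -1 -1 2) = Δ·Π!·Σ² = 5/84  (sign +1)
combine: 4πI² = 189·4/63·5/84 = 5/7
take √, sign +1: I = 0.23841361

0.238414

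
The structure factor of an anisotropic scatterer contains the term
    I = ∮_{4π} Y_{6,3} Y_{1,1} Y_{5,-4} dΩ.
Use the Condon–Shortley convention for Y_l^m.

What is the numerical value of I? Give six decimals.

-0.070770

Rules hold: Σm=0, L=12 even, 5≤5≤7.
N = 13·3·11 = 429
Δ = 2!·10!·0!/13! = 1/858
Racah Σ t=1..1: t=1:−1/14400 = -1/14400
⇒ 3j(6 1 5; 0 0 0)² = 6/143, sgn +1
Racah Σ t=2..2: t=2:+1/725760 = 1/725760
⇒ 3j(6 1 5; 3 1 -4)² = 1/286, sgn -1
4πI² = N·(3j₀)²·(3jₘ)² = 9/143
I = -1·√(0.0629371/4π) = -0.07076985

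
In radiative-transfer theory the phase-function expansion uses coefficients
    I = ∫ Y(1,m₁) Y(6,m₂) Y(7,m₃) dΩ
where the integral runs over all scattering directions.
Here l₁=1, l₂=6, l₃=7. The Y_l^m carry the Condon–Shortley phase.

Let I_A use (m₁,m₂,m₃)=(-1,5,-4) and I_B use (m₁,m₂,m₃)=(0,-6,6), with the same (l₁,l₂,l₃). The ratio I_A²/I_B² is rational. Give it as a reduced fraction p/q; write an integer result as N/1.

l's match ⇒ only the (l;m) 3-j factors differ between A and B.
A: triangle coeff Δ(1,6,7) = 1/1365; Σ_t [0,0]: t=0:+1/79833600 = 1/79833600; (3j)²=1/455 [(1 6 7; -1 5 -4)], sign=-1
B: triangle coeff Δ(1,6,7) = 1/1365; Σ_t [0,0]: t=0:+1/479001600 = 1/479001600; (3j)²=1/105 [(1 6 7; 0 -6 6)], sign=-1
I_A²/I_B² = (1/455)/(1/105) = 3/13

3/13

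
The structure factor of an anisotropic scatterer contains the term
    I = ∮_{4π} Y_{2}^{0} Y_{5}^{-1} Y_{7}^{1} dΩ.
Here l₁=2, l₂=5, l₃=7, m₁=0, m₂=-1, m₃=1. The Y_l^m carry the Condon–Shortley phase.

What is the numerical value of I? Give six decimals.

Checks pass: Σm=0; 14 even; l₃=7∈[3,7].
(2·2+1)(2·5+1)(2·7+1) = 825
Δ: 0! 4! 10! / 15! → 1/15015
sum: t=0:+1/57600 = 1/57600
3j²(2 5 7; 0 0 0) = Δ·Π!·Σ² = 21/715  (sign -1)
sum: t=0:+1/69120 = 1/69120
3j²(2 5 7; 0 -1 1) = Δ·Π!·Σ² = 4/143  (sign +1)
combine: 4πI² = 825·21/715·4/143 = 1260/1859
take √, sign -1: I = -0.23224194

-0.232242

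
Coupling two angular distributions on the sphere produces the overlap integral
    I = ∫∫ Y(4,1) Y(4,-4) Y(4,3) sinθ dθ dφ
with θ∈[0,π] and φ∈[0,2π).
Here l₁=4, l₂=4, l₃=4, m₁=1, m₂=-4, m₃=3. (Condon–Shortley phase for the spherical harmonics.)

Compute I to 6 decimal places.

Checks pass: Σm=0; 12 even; l₃=4∈[0,8].
(2·4+1)(2·4+1)(2·4+1) = 729
Δ: 4! 4! 4! / 13! → 1/450450
sum: t=0:+1/13824 t=1:−1/216 t=2:+1/64 t=3:−1/216 t=4:+1/13824 = 5/768
3j²(4 4 4; 0 0 0) = Δ·Π!·Σ² = 18/1001  (sign +1)
sum: t=0:+1/3456 = 1/3456
3j²(4 4 4; 1 -4 3) = Δ·Π!·Σ² = 35/1287  (sign -1)
combine: 4πI² = 729·18/1001·35/1287 = 7290/20449
take √, sign -1: I = -0.16843130

-0.168431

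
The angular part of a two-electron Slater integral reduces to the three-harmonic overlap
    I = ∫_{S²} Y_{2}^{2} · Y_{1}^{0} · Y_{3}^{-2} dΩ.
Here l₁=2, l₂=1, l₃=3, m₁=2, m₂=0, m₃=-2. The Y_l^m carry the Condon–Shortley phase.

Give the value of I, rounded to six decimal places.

0.184674

m-sum 0 ✓  L=6 even ✓  1≤3≤3 ✓
Π(2lᵢ+1) = 5×3×7 = 105
triangle coeff Δ(2,1,3) = 1/105
Σ_t [0,0]: t=0:+1/4 = 1/4
(3j)²=3/35 [(2 1 3; 0 0 0)], sign=-1
Σ_t [0,0]: t=0:+1/24 = 1/24
(3j)²=1/21 [(2 1 3; 2 0 -2)], sign=-1
⇒ 4πI² = 3/7
I = (+1)√(3/7/(4π)) = 0.18467439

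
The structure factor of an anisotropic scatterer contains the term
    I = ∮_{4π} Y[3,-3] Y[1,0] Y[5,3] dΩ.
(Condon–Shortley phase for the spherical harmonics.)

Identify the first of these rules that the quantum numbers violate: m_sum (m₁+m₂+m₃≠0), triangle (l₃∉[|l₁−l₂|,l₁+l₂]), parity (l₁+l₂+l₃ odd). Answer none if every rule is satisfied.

triangle

m₁+m₂+m₃ = -3 + 0 + 3 = 0  ✓
triangle: |3−1|=2 ≤ l₃=5 ≤ 3+1=4  ✗
parity: l₁+l₂+l₃ = 9 is odd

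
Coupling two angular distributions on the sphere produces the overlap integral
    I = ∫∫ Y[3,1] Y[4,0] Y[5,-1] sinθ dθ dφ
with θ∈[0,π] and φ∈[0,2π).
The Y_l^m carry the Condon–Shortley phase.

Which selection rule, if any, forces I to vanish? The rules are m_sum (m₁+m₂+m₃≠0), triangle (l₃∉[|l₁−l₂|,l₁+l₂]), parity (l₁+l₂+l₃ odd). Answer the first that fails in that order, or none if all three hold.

none

m₁+m₂+m₃ = 1 + 0 − 1 = 0  ✓
triangle: |3−4|=1 ≤ l₃=5 ≤ 3+4=7  ✓
parity: l₁+l₂+l₃ = 12 is even  ✓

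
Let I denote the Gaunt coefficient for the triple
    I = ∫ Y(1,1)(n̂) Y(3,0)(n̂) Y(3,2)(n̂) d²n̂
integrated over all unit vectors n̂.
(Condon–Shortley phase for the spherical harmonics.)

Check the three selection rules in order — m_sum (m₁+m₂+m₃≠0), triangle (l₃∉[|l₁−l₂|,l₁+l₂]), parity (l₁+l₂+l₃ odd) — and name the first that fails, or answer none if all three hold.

azimuthal sum: 1 + 0 + 2 = 3  ✗
2 ≤ 3 ≤ 4 (triangle on l)
L = 1 + 3 + 3 = 7 (odd)

m_sum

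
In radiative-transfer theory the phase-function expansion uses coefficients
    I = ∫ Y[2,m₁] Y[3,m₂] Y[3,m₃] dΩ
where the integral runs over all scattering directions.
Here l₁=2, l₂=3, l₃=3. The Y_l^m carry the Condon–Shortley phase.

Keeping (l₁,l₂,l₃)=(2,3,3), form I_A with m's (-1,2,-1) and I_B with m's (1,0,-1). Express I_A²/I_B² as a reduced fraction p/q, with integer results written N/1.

l's match ⇒ only the (l;m) 3-j factors differ between A and B.
A: triangle coeff Δ(2,3,3) = 1/3780; Σ_t [1,2]: t=1:−1/48 t=2:+1/12 = 1/16; (3j)²=1/28 [(2 3 3; -1 2 -1)], sign=+1
B: triangle coeff Δ(2,3,3) = 1/3780; Σ_t [0,1]: t=0:+1/12 t=1:−1/8 = -1/24; (3j)²=1/210 [(2 3 3; 1 0 -1)], sign=-1
I_A²/I_B² = (1/28)/(1/210) = 15/2

15/2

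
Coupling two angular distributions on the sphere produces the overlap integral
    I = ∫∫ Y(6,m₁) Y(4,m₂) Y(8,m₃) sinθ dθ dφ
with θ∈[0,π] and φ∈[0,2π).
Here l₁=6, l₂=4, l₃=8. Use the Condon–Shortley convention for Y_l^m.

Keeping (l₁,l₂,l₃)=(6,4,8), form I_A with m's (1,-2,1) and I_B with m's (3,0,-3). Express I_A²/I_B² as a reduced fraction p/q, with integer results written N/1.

Same 6,4,8: normalisation and zero-m 3j drop out of the ratio.
A: Δ: 2! 10! 6! / 19! → 1/23279256; sum: t=0:+1/1382400 t=1:−1/2073600 t=2:+1/43545600 = 23/87091200; 3j²(6 4 8; 1 -2 1) = Δ·Π!·Σ² = 2645/554268  (sign -1)
B: Δ: 2! 10! 6! / 19! → 1/23279256; sum: t=0:+1/2903040 t=1:−1/2903040 t=2:+1/34836480 = 1/34836480; 3j²(6 4 8; 3 0 -3) = Δ·Π!·Σ² = 25/117572  (sign -1)
I_A²/I_B² = (2645/554268)/(25/117572) = 3703/165

3703/165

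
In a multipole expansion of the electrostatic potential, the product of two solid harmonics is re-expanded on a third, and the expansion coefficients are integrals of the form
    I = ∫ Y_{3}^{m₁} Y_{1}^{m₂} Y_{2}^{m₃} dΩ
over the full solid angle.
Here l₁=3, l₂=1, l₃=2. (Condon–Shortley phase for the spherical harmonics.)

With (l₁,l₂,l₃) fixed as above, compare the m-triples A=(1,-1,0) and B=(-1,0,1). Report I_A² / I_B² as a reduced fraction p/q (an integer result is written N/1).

3/4

l's match ⇒ only the (l;m) 3-j factors differ between A and B.
A: triangle coeff Δ(3,1,2) = 1/105; Σ_t [0,0]: t=0:+1/8 = 1/8; (3j)²=2/35 [(3 1 2; 1 -1 0)], sign=+1
B: triangle coeff Δ(3,1,2) = 1/105; Σ_t [1,1]: t=1:−1/6 = -1/6; (3j)²=8/105 [(3 1 2; -1 0 1)], sign=+1
I_A²/I_B² = (2/35)/(8/105) = 3/4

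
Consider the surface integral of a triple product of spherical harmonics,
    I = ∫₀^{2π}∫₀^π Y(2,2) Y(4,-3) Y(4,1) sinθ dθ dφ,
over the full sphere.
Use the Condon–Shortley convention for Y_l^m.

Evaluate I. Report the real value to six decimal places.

m-sum 0 ✓  L=10 even ✓  2≤4≤6 ✓
Π(2lᵢ+1) = 5×9×9 = 405
triangle coeff Δ(2,4,4) = 1/13860
Σ_t [0,2]: t=0:+1/192 t=1:−1/36 t=2:+1/192 = -5/288
(3j)²=20/693 [(2 4 4; 0 0 0)], sign=-1
Σ_t [0,0]: t=0:+1/480 = 1/480
(3j)²=3/110 [(2 4 4; 2 -3 1)], sign=-1
⇒ 4πI² = 270/847
I = (+1)√(270/847/(4π)) = 0.15927046

0.159270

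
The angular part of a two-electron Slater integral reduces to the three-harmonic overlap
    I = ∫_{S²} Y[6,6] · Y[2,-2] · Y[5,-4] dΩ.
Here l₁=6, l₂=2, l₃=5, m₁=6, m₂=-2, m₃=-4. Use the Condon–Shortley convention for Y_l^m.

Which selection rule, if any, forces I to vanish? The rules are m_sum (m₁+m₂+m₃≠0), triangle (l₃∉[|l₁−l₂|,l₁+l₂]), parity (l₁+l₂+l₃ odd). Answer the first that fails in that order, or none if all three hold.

parity

azimuthal sum: 6 − 2 − 4 = 0  ✓
4 ≤ 5 ≤ 8 (triangle on l)  ✓
L = 6 + 2 + 5 = 13 (odd)  ✗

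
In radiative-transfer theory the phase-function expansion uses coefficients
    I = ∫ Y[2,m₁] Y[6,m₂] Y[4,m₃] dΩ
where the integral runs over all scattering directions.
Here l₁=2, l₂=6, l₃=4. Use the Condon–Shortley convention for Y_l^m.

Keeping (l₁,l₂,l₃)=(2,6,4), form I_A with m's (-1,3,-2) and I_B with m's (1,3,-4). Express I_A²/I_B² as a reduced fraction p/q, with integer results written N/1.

Same 2,6,4: normalisation and zero-m 3j drop out of the ratio.
A: Δ: 4! 0! 8! / 13! → 1/6435; sum: t=3:−1/8640 = -1/8640; 3j²(2 6 4; -1 3 -2) = Δ·Π!·Σ² = 28/715  (sign -1)
B: Δ: 4! 0! 8! / 13! → 1/6435; sum: t=1:−1/241920 = -1/241920; 3j²(2 6 4; 1 3 -4) = Δ·Π!·Σ² = 1/715  (sign -1)
I_A²/I_B² = (28/715)/(1/715) = 28/1

28/1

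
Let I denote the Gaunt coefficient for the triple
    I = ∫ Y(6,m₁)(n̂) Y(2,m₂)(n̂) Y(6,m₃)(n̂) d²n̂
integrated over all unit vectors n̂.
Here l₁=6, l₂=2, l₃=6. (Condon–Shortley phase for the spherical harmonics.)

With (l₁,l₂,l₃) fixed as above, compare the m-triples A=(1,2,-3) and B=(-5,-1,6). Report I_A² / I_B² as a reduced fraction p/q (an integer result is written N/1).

120/121

Shared (l₁,l₂,l₃)=(6,2,6): N and (l;000)² cancel in I_A²/I_B².
A: Δ = 2!·10!·2!/15! = 1/90090; Racah Σ t=2..2: t=2:+1/120960 = 1/120960; ⇒ 3j(6 2 6; 1 2 -3)² = 24/1001, sgn -1
B: Δ = 2!·10!·2!/15! = 1/90090; Racah Σ t=1..1: t=1:−1/7257600 = -1/7257600; ⇒ 3j(6 2 6; -5 -1 6)² = 11/455, sgn -1
I_A²/I_B² = (24/1001)/(11/455) = 120/121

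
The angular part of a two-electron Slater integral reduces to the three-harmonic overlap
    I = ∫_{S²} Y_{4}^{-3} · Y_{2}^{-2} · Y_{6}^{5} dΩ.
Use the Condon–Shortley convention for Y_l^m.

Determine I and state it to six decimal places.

-0.288917

Checks pass: Σm=0; 12 even; l₃=6∈[2,6].
(2·4+1)(2·2+1)(2·6+1) = 585
Δ: 0! 8! 4! / 13! → 1/6435
sum: t=0:+1/2304 = 1/2304
3j²(4 2 6; 0 0 0) = Δ·Π!·Σ² = 5/143  (sign +1)
sum: t=0:+1/120960 = 1/120960
3j²(4 2 6; -3 -2 5) = Δ·Π!·Σ² = 2/39  (sign -1)
combine: 4πI² = 585·5/143·2/39 = 150/143
take √, sign -1: I = -0.28891672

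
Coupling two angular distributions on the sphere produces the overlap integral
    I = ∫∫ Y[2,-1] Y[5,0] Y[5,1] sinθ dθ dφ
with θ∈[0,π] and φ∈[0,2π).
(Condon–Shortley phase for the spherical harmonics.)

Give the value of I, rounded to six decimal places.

Checks pass: Σm=0; 12 even; l₃=5∈[3,7].
(2·2+1)(2·5+1)(2·5+1) = 605
Δ: 2! 2! 8! / 13! → 1/38610
sum: t=0:+1/2880 t=1:−1/576 t=2:+1/2880 = -1/960
3j²(2 5 5; 0 0 0) = Δ·Π!·Σ² = 10/429  (sign +1)
sum: t=1:−1/1152 t=2:+1/1440 = -1/5760
3j²(2 5 5; -1 0 1) = Δ·Π!·Σ² = 1/858  (sign -1)
combine: 4πI² = 605·10/429·1/858 = 25/1521
take √, sign -1: I = -0.03616600

-0.036166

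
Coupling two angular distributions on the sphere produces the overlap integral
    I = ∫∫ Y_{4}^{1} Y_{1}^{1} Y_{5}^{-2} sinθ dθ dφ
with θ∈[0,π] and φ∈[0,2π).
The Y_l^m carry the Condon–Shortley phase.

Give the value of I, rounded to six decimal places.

Rules hold: Σm=0, L=10 even, 3≤5≤5.
N = 9·3·11 = 297
Δ = 0!·8!·2!/11! = 1/495
Racah Σ t=0..0: t=0:+1/576 = 1/576
⇒ 3j(4 1 5; 0 0 0)² = 5/99, sgn -1
Racah Σ t=0..0: t=0:+1/1440 = 1/1440
⇒ 3j(4 1 5; 1 1 -2)² = 7/165, sgn -1
4πI² = N·(3j₀)²·(3jₘ)² = 7/11
I = +1·√(0.636364/4π) = 0.22503380

0.225034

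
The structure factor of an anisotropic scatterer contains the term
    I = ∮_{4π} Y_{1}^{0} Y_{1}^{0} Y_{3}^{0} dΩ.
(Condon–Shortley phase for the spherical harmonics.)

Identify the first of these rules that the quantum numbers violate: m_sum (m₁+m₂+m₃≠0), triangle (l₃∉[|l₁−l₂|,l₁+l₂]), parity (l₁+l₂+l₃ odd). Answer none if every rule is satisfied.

azimuthal sum: 0 + 0 + 0 = 0  ✓
0 ≤ 3 ≤ 2 (triangle on l)  ✗
L = 1 + 1 + 3 = 5 (odd)

triangle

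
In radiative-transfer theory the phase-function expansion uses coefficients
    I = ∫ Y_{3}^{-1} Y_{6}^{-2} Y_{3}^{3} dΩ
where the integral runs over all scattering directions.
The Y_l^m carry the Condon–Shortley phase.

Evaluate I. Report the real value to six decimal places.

Checks pass: Σm=0; 12 even; l₃=3∈[3,9].
(2·3+1)(2·6+1)(2·3+1) = 637
Δ: 6! 0! 6! / 13! → 1/12012
sum: t=3:−1/1296 = -1/1296
3j²(3 6 3; 0 0 0) = Δ·Π!·Σ² = 100/3003  (sign +1)
sum: t=4:+1/34560 = 1/34560
3j²(3 6 3; -1 -2 3) = Δ·Π!·Σ² = 1/429  (sign +1)
combine: 4πI² = 637·100/3003·1/429 = 700/14157
take √, sign +1: I = 0.06272757

0.062728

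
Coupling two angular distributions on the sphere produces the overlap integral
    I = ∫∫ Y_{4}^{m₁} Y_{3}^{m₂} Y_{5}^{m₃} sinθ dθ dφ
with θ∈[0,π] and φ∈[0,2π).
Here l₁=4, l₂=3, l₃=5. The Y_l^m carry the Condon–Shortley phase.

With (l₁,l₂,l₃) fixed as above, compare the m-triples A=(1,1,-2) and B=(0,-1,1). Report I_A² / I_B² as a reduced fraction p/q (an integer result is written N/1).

Shared (l₁,l₂,l₃)=(4,3,5): N and (l;000)² cancel in I_A²/I_B².
A: Δ = 2!·6!·4!/13! = 1/180180; Racah Σ t=0..2: t=0:+1/1728 t=1:−1/288 t=2:+1/960 = -1/540; ⇒ 3j(4 3 5; 1 1 -2)² = 128/6435, sgn +1
B: Δ = 2!·6!·4!/13! = 1/180180; Racah Σ t=0..2: t=0:+1/384 t=1:−1/216 t=2:+1/2304 = -11/6912; ⇒ 3j(4 3 5; 0 -1 1)² = 11/1638, sgn -1
I_A²/I_B² = (128/6435)/(11/1638) = 1792/605

1792/605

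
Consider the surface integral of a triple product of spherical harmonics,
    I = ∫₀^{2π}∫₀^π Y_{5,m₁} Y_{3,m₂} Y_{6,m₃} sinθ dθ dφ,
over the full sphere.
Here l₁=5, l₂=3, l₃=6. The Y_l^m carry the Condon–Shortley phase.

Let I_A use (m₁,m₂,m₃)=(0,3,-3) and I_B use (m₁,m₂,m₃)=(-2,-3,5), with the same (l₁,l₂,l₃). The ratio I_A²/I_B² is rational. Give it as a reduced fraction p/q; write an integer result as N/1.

Shared (l₁,l₂,l₃)=(5,3,6): N and (l;000)² cancel in I_A²/I_B².
A: Δ = 2!·8!·4!/15! = 1/675675; Racah Σ t=2..2: t=2:+1/34560 = 1/34560; ⇒ 3j(5 3 6; 0 3 -3)² = 4/143, sgn -1
B: Δ = 2!·8!·4!/15! = 1/675675; Racah Σ t=0..0: t=0:+1/241920 = 1/241920; ⇒ 3j(5 3 6; -2 -3 5)² = 2/91, sgn -1
I_A²/I_B² = (4/143)/(2/91) = 14/11

14/11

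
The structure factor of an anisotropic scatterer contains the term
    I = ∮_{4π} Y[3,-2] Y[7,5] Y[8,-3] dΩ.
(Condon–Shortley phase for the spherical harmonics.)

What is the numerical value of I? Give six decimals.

0.139051

Rules hold: Σm=0, L=18 even, 4≤8≤10.
N = 7·15·17 = 1785
Δ = 2!·4!·12!/19! = 1/5290740
Racah Σ t=0..2: t=0:+1/7257600 t=1:−1/2073600 t=2:+1/7257600 = -1/4838400
⇒ 3j(3 7 8; 0 0 0)² = 252/20995, sgn -1
Racah Σ t=1..2: t=1:−1/958003200 t=2:+1/87091200 = 1/95800320
⇒ 3j(3 7 8; -2 5 -3)² = 1000/88179, sgn -1
4πI² = N·(3j₀)²·(3jₘ)² = 252000/1037153
I = +1·√(0.242973/4π) = 0.13905094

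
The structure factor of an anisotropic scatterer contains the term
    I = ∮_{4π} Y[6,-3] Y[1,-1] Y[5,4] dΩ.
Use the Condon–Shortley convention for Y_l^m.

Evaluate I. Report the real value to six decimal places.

Rules hold: Σm=0, L=12 even, 5≤5≤7.
N = 13·3·11 = 429
Δ = 2!·10!·0!/13! = 1/858
Racah Σ t=1..1: t=1:−1/14400 = -1/14400
⇒ 3j(6 1 5; 0 0 0)² = 6/143, sgn +1
Racah Σ t=0..0: t=0:+1/725760 = 1/725760
⇒ 3j(6 1 5; -3 -1 4)² = 1/286, sgn -1
4πI² = N·(3j₀)²·(3jₘ)² = 9/143
I = -1·√(0.0629371/4π) = -0.07076985

-0.070770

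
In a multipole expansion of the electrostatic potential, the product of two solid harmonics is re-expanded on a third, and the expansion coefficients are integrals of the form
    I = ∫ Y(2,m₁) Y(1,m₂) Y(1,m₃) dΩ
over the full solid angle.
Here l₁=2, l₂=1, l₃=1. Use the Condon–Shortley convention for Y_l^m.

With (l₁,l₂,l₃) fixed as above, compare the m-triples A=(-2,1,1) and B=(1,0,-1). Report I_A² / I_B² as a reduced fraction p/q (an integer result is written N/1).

2/1

Same 2,1,1: normalisation and zero-m 3j drop out of the ratio.
A: Δ: 2! 2! 0! / 5! → 1/30; sum: t=2:+1/4 = 1/4; 3j²(2 1 1; -2 1 1) = Δ·Π!·Σ² = 1/5  (sign +1)
B: Δ: 2! 2! 0! / 5! → 1/30; sum: t=1:−1/2 = -1/2; 3j²(2 1 1; 1 0 -1) = Δ·Π!·Σ² = 1/10  (sign -1)
I_A²/I_B² = (1/5)/(1/10) = 2/1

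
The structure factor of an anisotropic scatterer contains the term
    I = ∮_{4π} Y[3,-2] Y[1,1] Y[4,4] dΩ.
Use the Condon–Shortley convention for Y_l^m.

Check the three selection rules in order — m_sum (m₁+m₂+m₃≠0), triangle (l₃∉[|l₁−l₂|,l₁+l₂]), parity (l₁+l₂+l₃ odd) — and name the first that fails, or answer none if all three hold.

m_sum

m₁+m₂+m₃ = -2 + 1 + 4 = 3  ✗
triangle: |3−1|=2 ≤ l₃=4 ≤ 3+1=4
parity: l₁+l₂+l₃ = 8 is even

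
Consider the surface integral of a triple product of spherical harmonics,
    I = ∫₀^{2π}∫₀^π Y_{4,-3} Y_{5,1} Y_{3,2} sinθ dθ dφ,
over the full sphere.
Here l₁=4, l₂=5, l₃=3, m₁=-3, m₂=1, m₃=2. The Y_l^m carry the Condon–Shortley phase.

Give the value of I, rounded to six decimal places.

Checks pass: Σm=0; 12 even; l₃=3∈[1,9].
(2·4+1)(2·5+1)(2·3+1) = 693
Δ: 6! 2! 4! / 13! → 1/180180
sum: t=2:+1/576 t=3:−1/144 t=4:+1/576 = -1/288
3j²(4 5 3; 0 0 0) = Δ·Π!·Σ² = 20/1001  (sign +1)
sum: t=5:−1/1440 t=6:+1/17280 = -11/17280
3j²(4 5 3; -3 1 2) = Δ·Π!·Σ² = 11/468  (sign +1)
combine: 4πI² = 693·20/1001·11/468 = 55/169
take √, sign +1: I = 0.16092854

0.160929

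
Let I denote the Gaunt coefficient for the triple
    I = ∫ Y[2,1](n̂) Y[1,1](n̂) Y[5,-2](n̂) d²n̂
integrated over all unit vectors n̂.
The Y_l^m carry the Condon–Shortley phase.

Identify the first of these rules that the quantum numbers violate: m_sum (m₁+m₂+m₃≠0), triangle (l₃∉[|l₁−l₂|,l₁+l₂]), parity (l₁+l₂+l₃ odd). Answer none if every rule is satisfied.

triangle

Σmᵢ = 0  ✓
l₃∈[|l₁−l₂|,l₁+l₂]=[1,3], have l₃=5  ✗
Σlᵢ = 8 ⇒ even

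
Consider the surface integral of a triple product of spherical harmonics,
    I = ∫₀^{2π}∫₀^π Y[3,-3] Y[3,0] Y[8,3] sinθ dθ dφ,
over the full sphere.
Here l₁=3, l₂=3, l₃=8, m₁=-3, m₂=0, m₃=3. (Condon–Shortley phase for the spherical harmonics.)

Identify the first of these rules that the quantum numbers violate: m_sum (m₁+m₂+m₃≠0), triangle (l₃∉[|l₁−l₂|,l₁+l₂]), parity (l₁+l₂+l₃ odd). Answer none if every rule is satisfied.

azimuthal sum: -3 + 0 + 3 = 0  ✓
0 ≤ 8 ≤ 6 (triangle on l)  ✗
L = 3 + 3 + 8 = 14 (even)

triangle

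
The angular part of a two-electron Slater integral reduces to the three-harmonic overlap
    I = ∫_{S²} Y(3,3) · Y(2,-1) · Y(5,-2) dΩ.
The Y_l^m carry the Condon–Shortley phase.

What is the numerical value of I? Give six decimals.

Checks pass: Σm=0; 10 even; l₃=5∈[1,5].
(2·3+1)(2·2+1)(2·5+1) = 385
Δ: 0! 6! 4! / 11! → 1/2310
sum: t=0:+1/144 = 1/144
3j²(3 2 5; 0 0 0) = Δ·Π!·Σ² = 10/231  (sign -1)
sum: t=0:+1/4320 = 1/4320
3j²(3 2 5; 3 -1 -2) = Δ·Π!·Σ² = 1/330  (sign -1)
combine: 4πI² = 385·10/231·1/330 = 5/99
take √, sign +1: I = 0.06339609

0.063396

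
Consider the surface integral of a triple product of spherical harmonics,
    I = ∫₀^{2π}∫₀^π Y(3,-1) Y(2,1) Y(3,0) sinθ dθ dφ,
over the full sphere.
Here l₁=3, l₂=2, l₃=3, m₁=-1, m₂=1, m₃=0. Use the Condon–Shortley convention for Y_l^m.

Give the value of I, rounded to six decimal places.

-0.059471

Rules hold: Σm=0, L=8 even, 1≤3≤5.
N = 7·5·7 = 245
Δ = 2!·4!·2!/9! = 1/3780
Racah Σ t=0..2: t=0:+1/24 t=1:−1/4 t=2:+1/24 = -1/6
⇒ 3j(3 2 3; 0 0 0)² = 4/105, sgn +1
Racah Σ t=1..2: t=1:−1/12 t=2:+1/8 = 1/24
⇒ 3j(3 2 3; -1 1 0)² = 1/210, sgn -1
4πI² = N·(3j₀)²·(3jₘ)² = 2/45
I = -1·√(0.0444444/4π) = -0.05947080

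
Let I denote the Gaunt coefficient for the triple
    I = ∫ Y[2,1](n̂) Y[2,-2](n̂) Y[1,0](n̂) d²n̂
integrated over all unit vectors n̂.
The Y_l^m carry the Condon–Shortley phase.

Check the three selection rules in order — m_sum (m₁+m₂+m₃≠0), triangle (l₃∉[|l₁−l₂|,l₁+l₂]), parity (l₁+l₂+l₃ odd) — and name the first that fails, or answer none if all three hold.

Σmᵢ = -1  ✗
l₃∈[|l₁−l₂|,l₁+l₂]=[0,4], have l₃=1
Σlᵢ = 5 ⇒ odd

m_sum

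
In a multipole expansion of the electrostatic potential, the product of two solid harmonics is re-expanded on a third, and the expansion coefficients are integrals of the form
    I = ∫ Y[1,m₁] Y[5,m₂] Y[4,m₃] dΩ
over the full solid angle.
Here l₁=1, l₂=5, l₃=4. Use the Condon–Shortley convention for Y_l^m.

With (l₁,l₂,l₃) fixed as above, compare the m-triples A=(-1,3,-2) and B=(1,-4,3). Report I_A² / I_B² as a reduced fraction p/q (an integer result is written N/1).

7/9

Shared (l₁,l₂,l₃)=(1,5,4): N and (l;000)² cancel in I_A²/I_B².
A: Δ = 2!·0!·8!/11! = 1/495; Racah Σ t=2..2: t=2:+1/2880 = 1/2880; ⇒ 3j(1 5 4; -1 3 -2)² = 28/495, sgn +1
B: Δ = 2!·0!·8!/11! = 1/495; Racah Σ t=0..0: t=0:+1/10080 = 1/10080; ⇒ 3j(1 5 4; 1 -4 3)² = 4/55, sgn -1
I_A²/I_B² = (28/495)/(4/55) = 7/9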